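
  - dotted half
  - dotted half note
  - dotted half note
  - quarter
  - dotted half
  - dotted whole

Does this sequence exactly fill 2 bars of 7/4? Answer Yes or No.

No

One bar of 7/4 = 7 quarter notes, so 2 bars = 14.
In quarter notes: dotted half = 3; dotted half note = 3; dotted half note = 3; quarter = 1; dotted half = 3; dotted whole = 6.
Sum: 3 + 3 + 3 + 1 + 3 + 6 = 19.
19 exceeds 14, so the answer is No.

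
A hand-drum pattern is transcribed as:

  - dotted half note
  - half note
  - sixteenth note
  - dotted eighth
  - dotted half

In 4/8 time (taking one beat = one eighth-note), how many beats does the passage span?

18

One eighth-note beat = 2 sixteenth notes.
Working in sixteenth notes: dotted half note = 12; half note = 8; sixteenth note = 1; dotted eighth = 3; dotted half = 12.
Adding: 12 + 8 + 1 + 3 + 12 = 36.
36 ÷ 2 = 18 beats.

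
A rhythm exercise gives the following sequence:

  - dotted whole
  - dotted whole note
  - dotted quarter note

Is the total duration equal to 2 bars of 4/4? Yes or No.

One bar of 4/4 = 8 eighth notes, so 2 bars = 16.
Working in eighth notes: dotted whole = 12; dotted whole note = 12; dotted quarter note = 3.
Altogether 12 + 12 + 3 = 27.
27 exceeds 16, so the answer is No.

No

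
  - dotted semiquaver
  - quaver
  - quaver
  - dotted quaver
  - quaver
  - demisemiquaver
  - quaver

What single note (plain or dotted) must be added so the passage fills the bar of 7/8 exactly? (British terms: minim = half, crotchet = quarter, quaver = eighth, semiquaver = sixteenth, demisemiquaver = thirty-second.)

sixteenth note

The bar of 7/8 = 28 thirty-second notes.
Working in thirty-second notes: dotted semiquaver = 3; quaver = 4; quaver = 4; dotted quaver = 6; quaver = 4; demisemiquaver = 1; quaver = 4.
Altogether 3 + 4 + 4 + 6 + 4 + 1 + 4 = 26.
Remaining: 28 − 26 = 2 thirty-second notes, which is a sixteenth note.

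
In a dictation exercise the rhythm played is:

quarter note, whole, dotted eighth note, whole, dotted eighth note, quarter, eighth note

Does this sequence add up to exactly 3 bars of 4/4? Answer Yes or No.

Yes

One bar of 4/4 = 16 sixteenth notes, so 3 bars = 48.
Convert each value to sixteenth notes: quarter note = 4; whole = 16; dotted eighth note = 3; whole = 16; dotted eighth note = 3; quarter = 4; eighth note = 2.
Adding: 4 + 16 + 3 + 16 + 3 + 4 + 2 = 48.
48 equals 48, so the answer is Yes.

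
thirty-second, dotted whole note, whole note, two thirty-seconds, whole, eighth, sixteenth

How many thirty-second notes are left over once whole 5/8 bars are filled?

1

One bar of 5/8 = 20 thirty-second notes.
Express everything in thirty-second notes: thirty-second = 1; dotted whole note = 48; whole note = 32; thirty-second = 1; thirty-second = 1; whole = 32; eighth = 4; sixteenth = 2.
Sum: 1 + 48 + 32 + 1 + 1 + 32 + 4 + 2 = 121.
121 ÷ 20 = 6 complete bars with 1 thirty-second note remaining.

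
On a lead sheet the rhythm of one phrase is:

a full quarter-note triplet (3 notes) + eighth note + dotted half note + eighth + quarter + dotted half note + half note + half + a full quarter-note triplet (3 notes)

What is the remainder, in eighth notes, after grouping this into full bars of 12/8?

8

One bar of 12/8 = 12 eighth notes.
Convert each value to eighth notes: a full quarter-note triplet (3 notes) (three triplet quarters span one half) = 4; eighth note = 1; dotted half note = 6; eighth = 1; quarter = 2; dotted half note = 6; half note = 4; half = 4; a full quarter-note triplet (3 notes) (three triplet quarters span one half) = 4.
Altogether 4 + 1 + 6 + 1 + 2 + 6 + 4 + 4 + 4 = 32.
32 ÷ 12 = 2 complete bars with 8 eighth notes remaining.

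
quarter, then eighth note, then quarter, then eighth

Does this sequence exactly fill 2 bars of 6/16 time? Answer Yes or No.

Yes

One bar of 6/16 = 3 eighth notes, so 2 bars = 6.
Working in eighth notes: quarter = 2; eighth note = 1; quarter = 2; eighth = 1.
Sum: 2 + 1 + 2 + 1 = 6.
6 equals 6, so the answer is Yes.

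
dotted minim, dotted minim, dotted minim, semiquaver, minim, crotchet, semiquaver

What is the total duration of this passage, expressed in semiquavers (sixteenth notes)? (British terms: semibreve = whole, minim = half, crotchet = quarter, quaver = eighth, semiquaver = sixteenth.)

50

Working in sixteenth notes: dotted minim = 12; dotted minim = 12; dotted minim = 12; semiquaver = 1; minim = 8; crotchet = 4; semiquaver = 1.
Altogether 12 + 12 + 12 + 1 + 8 + 4 + 1 = 50 sixteenth notes.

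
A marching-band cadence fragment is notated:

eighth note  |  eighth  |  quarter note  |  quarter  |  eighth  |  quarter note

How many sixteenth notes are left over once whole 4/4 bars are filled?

One bar of 4/4 = 8 eighth notes.
Each duration in eighth notes: eighth note = 1; eighth = 1; quarter note = 2; quarter = 2; eighth = 1; quarter note = 2.
Altogether 1 + 1 + 2 + 2 + 1 + 2 = 9.
9 ÷ 8 = 1 complete bar with 1 eighth note remaining = 2 sixteenth notes.

2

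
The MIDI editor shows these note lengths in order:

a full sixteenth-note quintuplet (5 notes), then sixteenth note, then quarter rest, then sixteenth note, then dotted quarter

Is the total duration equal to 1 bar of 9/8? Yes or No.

No

One bar of 9/8 = 18 sixteenth notes.
Express everything in sixteenth notes: a full sixteenth-note quintuplet (5 notes) (five quintuplet sixteenths span one quarter) = 4; sixteenth note = 1; quarter rest = 4; sixteenth note = 1; dotted quarter = 6.
Sum: 4 + 1 + 4 + 1 + 6 = 16.
16 falls short of 18, so the answer is No.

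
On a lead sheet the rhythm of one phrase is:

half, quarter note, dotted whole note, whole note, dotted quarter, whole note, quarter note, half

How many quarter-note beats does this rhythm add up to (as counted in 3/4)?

One quarter-note beat = 2 eighth notes.
In eighth notes: half = 4; quarter note = 2; dotted whole note = 12; whole note = 8; dotted quarter = 3; whole note = 8; quarter note = 2; half = 4.
Total: 4 + 2 + 12 + 8 + 3 + 8 + 2 + 4 = 43.
43 ÷ 2 = 21.5 beats.

21.5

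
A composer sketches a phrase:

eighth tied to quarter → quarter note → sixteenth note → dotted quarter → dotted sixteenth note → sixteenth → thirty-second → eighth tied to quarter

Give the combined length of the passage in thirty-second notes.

52

Express everything in thirty-second notes: eighth tied to quarter (eighth + quarter) = 12; quarter note = 8; sixteenth note = 2; dotted quarter = 12; dotted sixteenth note = 3; sixteenth = 2; thirty-second = 1; eighth tied to quarter (eighth + quarter) = 12.
Adding: 12 + 8 + 2 + 12 + 3 + 2 + 1 + 12 = 52 thirty-second notes.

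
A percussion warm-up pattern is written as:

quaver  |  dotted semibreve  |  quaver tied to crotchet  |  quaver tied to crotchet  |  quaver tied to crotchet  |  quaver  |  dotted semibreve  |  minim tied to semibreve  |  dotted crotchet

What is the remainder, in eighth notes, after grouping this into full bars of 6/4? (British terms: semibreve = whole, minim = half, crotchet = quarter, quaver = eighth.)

2

One bar of 6/4 = 12 eighth notes.
Express everything in eighth notes: quaver = 1; dotted semibreve = 12; quaver tied to crotchet (quaver + crotchet) = 3; quaver tied to crotchet (quaver + crotchet) = 3; quaver tied to crotchet (quaver + crotchet) = 3; quaver = 1; dotted semibreve = 12; minim tied to semibreve (minim + semibreve) = 12; dotted crotchet = 3.
Total: 1 + 12 + 3 + 3 + 3 + 1 + 12 + 12 + 3 = 50.
50 ÷ 12 = 4 complete bars with 2 eighth notes remaining.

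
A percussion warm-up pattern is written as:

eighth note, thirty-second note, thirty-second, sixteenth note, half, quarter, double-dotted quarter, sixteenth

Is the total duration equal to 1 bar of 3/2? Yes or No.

Yes

One bar of 3/2 = 48 thirty-second notes.
Express everything in thirty-second notes: eighth note = 4; thirty-second note = 1; thirty-second = 1; sixteenth note = 2; half = 16; quarter = 8; double-dotted quarter = 14; sixteenth = 2.
Adding: 4 + 1 + 1 + 2 + 16 + 8 + 14 + 2 = 48.
48 equals 48, so the answer is Yes.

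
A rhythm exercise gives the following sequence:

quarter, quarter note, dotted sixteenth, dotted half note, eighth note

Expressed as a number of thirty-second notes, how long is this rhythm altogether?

In thirty-second notes: quarter = 8; quarter note = 8; dotted sixteenth = 3; dotted half note = 24; eighth note = 4.
Altogether 8 + 8 + 3 + 24 + 4 = 47 thirty-second notes.

47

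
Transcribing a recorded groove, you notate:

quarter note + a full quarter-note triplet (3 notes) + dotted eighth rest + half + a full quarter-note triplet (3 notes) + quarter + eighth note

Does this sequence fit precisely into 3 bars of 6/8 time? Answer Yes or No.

No

One bar of 6/8 = 12 sixteenth notes, so 3 bars = 36.
Express everything in sixteenth notes: quarter note = 4; a full quarter-note triplet (3 notes) (three triplet quarters span one half) = 8; dotted eighth rest = 3; half = 8; a full quarter-note triplet (3 notes) (three triplet quarters span one half) = 8; quarter = 4; eighth note = 2.
Altogether 4 + 8 + 3 + 8 + 8 + 4 + 2 = 37.
37 exceeds 36, so the answer is No.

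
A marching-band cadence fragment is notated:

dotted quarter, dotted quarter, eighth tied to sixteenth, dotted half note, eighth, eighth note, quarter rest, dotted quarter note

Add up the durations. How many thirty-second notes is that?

Each duration in thirty-second notes: dotted quarter = 12; dotted quarter = 12; eighth tied to sixteenth (eighth + sixteenth) = 6; dotted half note = 24; eighth = 4; eighth note = 4; quarter rest = 8; dotted quarter note = 12.
Total: 12 + 12 + 6 + 24 + 4 + 4 + 8 + 12 = 82 thirty-second notes.

82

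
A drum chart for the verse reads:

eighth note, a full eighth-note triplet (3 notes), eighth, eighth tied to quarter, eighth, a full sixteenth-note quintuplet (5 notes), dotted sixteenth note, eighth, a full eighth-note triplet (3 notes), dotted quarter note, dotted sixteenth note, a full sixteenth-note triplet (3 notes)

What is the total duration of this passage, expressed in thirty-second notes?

74

In thirty-second notes: eighth note = 4; a full eighth-note triplet (3 notes) (three triplet eighths span one quarter) = 8; eighth = 4; eighth tied to quarter (eighth + quarter) = 12; eighth = 4; a full sixteenth-note quintuplet (5 notes) (five quintuplet sixteenths span one quarter) = 8; dotted sixteenth note = 3; eighth = 4; a full eighth-note triplet (3 notes) (three triplet eighths span one quarter) = 8; dotted quarter note = 12; dotted sixteenth note = 3; a full sixteenth-note triplet (3 notes) (three triplet sixteenths span one eighth) = 4.
Adding: 4 + 8 + 4 + 12 + 4 + 8 + 3 + 4 + 8 + 12 + 3 + 4 = 74 thirty-second notes.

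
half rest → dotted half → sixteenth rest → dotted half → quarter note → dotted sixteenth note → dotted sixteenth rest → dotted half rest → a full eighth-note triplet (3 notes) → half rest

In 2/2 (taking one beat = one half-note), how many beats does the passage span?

8

One half-note beat = 16 thirty-second notes.
Each duration in thirty-second notes: half rest = 16; dotted half = 24; sixteenth rest = 2; dotted half = 24; quarter note = 8; dotted sixteenth note = 3; dotted sixteenth rest = 3; dotted half rest = 24; a full eighth-note triplet (3 notes) (three triplet eighths span one quarter) = 8; half rest = 16.
Adding: 16 + 24 + 2 + 24 + 8 + 3 + 3 + 24 + 8 + 16 = 128.
128 ÷ 16 = 8 beats.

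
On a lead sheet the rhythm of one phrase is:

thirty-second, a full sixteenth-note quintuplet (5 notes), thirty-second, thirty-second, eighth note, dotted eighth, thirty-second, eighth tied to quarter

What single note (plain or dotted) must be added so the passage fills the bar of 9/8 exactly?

The bar of 9/8 = 36 thirty-second notes.
Each duration in thirty-second notes: thirty-second = 1; a full sixteenth-note quintuplet (5 notes) (five quintuplet sixteenths span one quarter) = 8; thirty-second = 1; thirty-second = 1; eighth note = 4; dotted eighth = 6; thirty-second = 1; eighth tied to quarter (eighth + quarter) = 12.
Total: 1 + 8 + 1 + 1 + 4 + 6 + 1 + 12 = 34.
Remaining: 36 − 34 = 2 thirty-second notes, which is a sixteenth note.

sixteenth note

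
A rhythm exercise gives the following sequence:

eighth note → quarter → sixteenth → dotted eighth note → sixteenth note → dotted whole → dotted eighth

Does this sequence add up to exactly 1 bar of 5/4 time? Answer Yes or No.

No

One bar of 5/4 = 20 sixteenth notes.
In sixteenth notes: eighth note = 2; quarter = 4; sixteenth = 1; dotted eighth note = 3; sixteenth note = 1; dotted whole = 24; dotted eighth = 3.
Adding: 2 + 4 + 1 + 3 + 1 + 24 + 3 = 38.
38 exceeds 20, so the answer is No.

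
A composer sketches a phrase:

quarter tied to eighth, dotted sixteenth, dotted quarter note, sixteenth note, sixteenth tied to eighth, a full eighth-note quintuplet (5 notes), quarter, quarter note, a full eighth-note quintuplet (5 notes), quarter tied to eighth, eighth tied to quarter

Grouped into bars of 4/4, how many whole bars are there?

One bar of 4/4 = 32 thirty-second notes.
Express everything in thirty-second notes: quarter tied to eighth (quarter + eighth) = 12; dotted sixteenth = 3; dotted quarter note = 12; sixteenth note = 2; sixteenth tied to eighth (sixteenth + eighth) = 6; a full eighth-note quintuplet (5 notes) (five quintuplet eighths span one half) = 16; quarter = 8; quarter note = 8; a full eighth-note quintuplet (5 notes) (five quintuplet eighths span one half) = 16; quarter tied to eighth (quarter + eighth) = 12; eighth tied to quarter (eighth + quarter) = 12.
Sum: 12 + 3 + 12 + 2 + 6 + 16 + 8 + 8 + 16 + 12 + 12 = 107.
107 ÷ 32 = 3 complete bars with 11 left over.

3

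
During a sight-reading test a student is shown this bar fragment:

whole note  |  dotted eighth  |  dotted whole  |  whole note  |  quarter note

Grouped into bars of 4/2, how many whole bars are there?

One bar of 4/2 = 32 sixteenth notes.
Working in sixteenth notes: whole note = 16; dotted eighth = 3; dotted whole = 24; whole note = 16; quarter note = 4.
Altogether 16 + 3 + 24 + 16 + 4 = 63.
63 ÷ 32 = 1 complete bar with 31 left over.

1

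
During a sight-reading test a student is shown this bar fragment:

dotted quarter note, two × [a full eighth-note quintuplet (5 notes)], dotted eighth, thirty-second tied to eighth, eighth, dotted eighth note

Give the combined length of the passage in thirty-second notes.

Working in thirty-second notes: dotted quarter note = 12; a full eighth-note quintuplet (5 notes) (five quintuplet eighths span one half) = 16; a full eighth-note quintuplet (5 notes) (five quintuplet eighths span one half) = 16; dotted eighth = 6; thirty-second tied to eighth (thirty-second + eighth) = 5; eighth = 4; dotted eighth note = 6.
Adding: 12 + 16 + 16 + 6 + 5 + 4 + 6 = 65 thirty-second notes.

65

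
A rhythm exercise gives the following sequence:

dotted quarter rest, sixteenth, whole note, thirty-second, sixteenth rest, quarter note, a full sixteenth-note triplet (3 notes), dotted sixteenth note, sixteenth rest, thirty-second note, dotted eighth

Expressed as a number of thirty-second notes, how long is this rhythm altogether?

73

Each duration in thirty-second notes: dotted quarter rest = 12; sixteenth = 2; whole note = 32; thirty-second = 1; sixteenth rest = 2; quarter note = 8; a full sixteenth-note triplet (3 notes) (three triplet sixteenths span one eighth) = 4; dotted sixteenth note = 3; sixteenth rest = 2; thirty-second note = 1; dotted eighth = 6.
Altogether 12 + 2 + 32 + 1 + 2 + 8 + 4 + 3 + 2 + 1 + 6 = 73 thirty-second notes.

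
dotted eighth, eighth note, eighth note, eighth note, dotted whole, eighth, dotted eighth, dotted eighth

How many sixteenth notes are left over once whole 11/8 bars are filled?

19

One bar of 11/8 = 22 sixteenth notes.
In sixteenth notes: dotted eighth = 3; eighth note = 2; eighth note = 2; eighth note = 2; dotted whole = 24; eighth = 2; dotted eighth = 3; dotted eighth = 3.
Total: 3 + 2 + 2 + 2 + 24 + 2 + 3 + 3 = 41.
41 ÷ 22 = 1 complete bar with 19 sixteenth notes remaining.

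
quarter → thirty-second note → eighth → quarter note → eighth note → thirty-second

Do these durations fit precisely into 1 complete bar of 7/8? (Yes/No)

No

One bar of 7/8 = 28 thirty-second notes.
Convert each value to thirty-second notes: quarter = 8; thirty-second note = 1; eighth = 4; quarter note = 8; eighth note = 4; thirty-second = 1.
Adding: 8 + 1 + 4 + 8 + 4 + 1 = 26.
26 falls short of 28, so the answer is No.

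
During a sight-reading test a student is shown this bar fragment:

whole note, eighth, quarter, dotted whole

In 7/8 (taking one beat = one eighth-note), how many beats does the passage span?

23

One eighth-note beat = 2 sixteenth notes.
In sixteenth notes: whole note = 16; eighth = 2; quarter = 4; dotted whole = 24.
Adding: 16 + 2 + 4 + 24 = 46.
46 ÷ 2 = 23 beats.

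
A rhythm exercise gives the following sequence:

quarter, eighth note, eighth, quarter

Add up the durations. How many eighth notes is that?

6

Express everything in eighth notes: quarter = 2; eighth note = 1; eighth = 1; quarter = 2.
Total: 2 + 1 + 1 + 2 = 6 eighth notes.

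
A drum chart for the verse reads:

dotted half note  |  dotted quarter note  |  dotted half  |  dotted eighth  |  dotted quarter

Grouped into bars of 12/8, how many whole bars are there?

One bar of 12/8 = 24 sixteenth notes.
Each duration in sixteenth notes: dotted half note = 12; dotted quarter note = 6; dotted half = 12; dotted eighth = 3; dotted quarter = 6.
Altogether 12 + 6 + 12 + 3 + 6 = 39.
39 ÷ 24 = 1 complete bar with 15 left over.

1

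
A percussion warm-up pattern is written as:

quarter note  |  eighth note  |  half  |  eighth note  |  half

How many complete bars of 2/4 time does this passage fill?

One bar of 2/4 = 4 eighth notes.
Working in eighth notes: quarter note = 2; eighth note = 1; half = 4; eighth note = 1; half = 4.
Altogether 2 + 1 + 4 + 1 + 4 = 12.
12 ÷ 4 = 3 complete bars with 0 left over.

3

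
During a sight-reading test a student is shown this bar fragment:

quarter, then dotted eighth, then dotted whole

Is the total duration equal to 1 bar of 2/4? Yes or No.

One bar of 2/4 = 8 sixteenth notes.
Convert each value to sixteenth notes: quarter = 4; dotted eighth = 3; dotted whole = 24.
Adding: 4 + 3 + 24 = 31.
31 exceeds 8, so the answer is No.

No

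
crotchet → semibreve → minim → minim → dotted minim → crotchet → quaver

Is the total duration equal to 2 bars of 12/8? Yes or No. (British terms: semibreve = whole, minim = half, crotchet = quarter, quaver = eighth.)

No

One bar of 12/8 = 12 eighth notes, so 2 bars = 24.
Express everything in eighth notes: crotchet = 2; semibreve = 8; minim = 4; minim = 4; dotted minim = 6; crotchet = 2; quaver = 1.
Altogether 2 + 8 + 4 + 4 + 6 + 2 + 1 = 27.
27 exceeds 24, so the answer is No.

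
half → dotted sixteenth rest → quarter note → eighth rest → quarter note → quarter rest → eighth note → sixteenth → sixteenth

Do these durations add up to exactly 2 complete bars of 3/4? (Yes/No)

One bar of 3/4 = 24 thirty-second notes, so 2 bars = 48.
Working in thirty-second notes: half = 16; dotted sixteenth rest = 3; quarter note = 8; eighth rest = 4; quarter note = 8; quarter rest = 8; eighth note = 4; sixteenth = 2; sixteenth = 2.
Altogether 16 + 3 + 8 + 4 + 8 + 8 + 4 + 2 + 2 = 55.
55 exceeds 48, so the answer is No.

No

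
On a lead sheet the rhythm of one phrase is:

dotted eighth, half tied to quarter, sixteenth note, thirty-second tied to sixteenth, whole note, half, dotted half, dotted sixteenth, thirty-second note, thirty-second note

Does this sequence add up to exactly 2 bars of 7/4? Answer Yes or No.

Yes

One bar of 7/4 = 56 thirty-second notes, so 2 bars = 112.
In thirty-second notes: dotted eighth = 6; half tied to quarter (half + quarter) = 24; sixteenth note = 2; thirty-second tied to sixteenth (thirty-second + sixteenth) = 3; whole note = 32; half = 16; dotted half = 24; dotted sixteenth = 3; thirty-second note = 1; thirty-second note = 1.
Total: 6 + 24 + 2 + 3 + 32 + 16 + 24 + 3 + 1 + 1 = 112.
112 equals 112, so the answer is Yes.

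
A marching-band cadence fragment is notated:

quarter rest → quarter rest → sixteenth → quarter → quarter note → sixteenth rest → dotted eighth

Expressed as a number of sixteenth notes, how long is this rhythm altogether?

In sixteenth notes: quarter rest = 4; quarter rest = 4; sixteenth = 1; quarter = 4; quarter note = 4; sixteenth rest = 1; dotted eighth = 3.
Total: 4 + 4 + 1 + 4 + 4 + 1 + 3 = 21 sixteenth notes.

21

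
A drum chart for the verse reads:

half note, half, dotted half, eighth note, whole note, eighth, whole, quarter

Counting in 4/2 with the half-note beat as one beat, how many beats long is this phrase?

8.5

One half-note beat = 4 eighth notes.
In eighth notes: half note = 4; half = 4; dotted half = 6; eighth note = 1; whole note = 8; eighth = 1; whole = 8; quarter = 2.
Total: 4 + 4 + 6 + 1 + 8 + 1 + 8 + 2 = 34.
34 ÷ 4 = 8.5 beats.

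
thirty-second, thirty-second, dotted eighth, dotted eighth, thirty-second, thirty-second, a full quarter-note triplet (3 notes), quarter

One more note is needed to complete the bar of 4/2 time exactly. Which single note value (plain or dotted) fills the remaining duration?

dotted half note

The bar of 4/2 = 64 thirty-second notes.
Express everything in thirty-second notes: thirty-second = 1; thirty-second = 1; dotted eighth = 6; dotted eighth = 6; thirty-second = 1; thirty-second = 1; a full quarter-note triplet (3 notes) (three triplet quarters span one half) = 16; quarter = 8.
Altogether 1 + 1 + 6 + 6 + 1 + 1 + 16 + 8 = 40.
Remaining: 64 − 40 = 24 thirty-second notes, which is a dotted half note.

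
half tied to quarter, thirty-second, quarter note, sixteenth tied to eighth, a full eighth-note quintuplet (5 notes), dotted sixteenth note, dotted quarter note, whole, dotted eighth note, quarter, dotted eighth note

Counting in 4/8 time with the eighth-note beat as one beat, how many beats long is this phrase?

30.5

One eighth-note beat = 4 thirty-second notes.
Express everything in thirty-second notes: half tied to quarter (half + quarter) = 24; thirty-second = 1; quarter note = 8; sixteenth tied to eighth (sixteenth + eighth) = 6; a full eighth-note quintuplet (5 notes) (five quintuplet eighths span one half) = 16; dotted sixteenth note = 3; dotted quarter note = 12; whole = 32; dotted eighth note = 6; quarter = 8; dotted eighth note = 6.
Sum: 24 + 1 + 8 + 6 + 16 + 3 + 12 + 32 + 6 + 8 + 6 = 122.
122 ÷ 4 = 30.5 beats.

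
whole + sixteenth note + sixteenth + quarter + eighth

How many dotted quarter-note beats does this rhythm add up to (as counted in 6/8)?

4

One dotted quarter-note beat = 6 sixteenth notes.
In sixteenth notes: whole = 16; sixteenth note = 1; sixteenth = 1; quarter = 4; eighth = 2.
Sum: 16 + 1 + 1 + 4 + 2 = 24.
24 ÷ 6 = 4 beats.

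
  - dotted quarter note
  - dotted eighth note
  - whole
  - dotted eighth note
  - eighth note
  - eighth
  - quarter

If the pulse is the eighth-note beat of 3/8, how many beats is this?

18

One eighth-note beat = 2 sixteenth notes.
Express everything in sixteenth notes: dotted quarter note = 6; dotted eighth note = 3; whole = 16; dotted eighth note = 3; eighth note = 2; eighth = 2; quarter = 4.
Altogether 6 + 3 + 16 + 3 + 2 + 2 + 4 = 36.
36 ÷ 2 = 18 beats.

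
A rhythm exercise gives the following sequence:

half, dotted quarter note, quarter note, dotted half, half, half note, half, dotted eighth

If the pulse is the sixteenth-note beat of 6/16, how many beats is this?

One sixteenth-note beat = 2 thirty-second notes.
In thirty-second notes: half = 16; dotted quarter note = 12; quarter note = 8; dotted half = 24; half = 16; half note = 16; half = 16; dotted eighth = 6.
Total: 16 + 12 + 8 + 24 + 16 + 16 + 16 + 6 = 114.
114 ÷ 2 = 57 beats.

57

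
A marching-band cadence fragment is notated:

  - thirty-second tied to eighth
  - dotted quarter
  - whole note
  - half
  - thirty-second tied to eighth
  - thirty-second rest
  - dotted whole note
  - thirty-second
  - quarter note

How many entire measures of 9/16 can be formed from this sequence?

One bar of 9/16 = 18 thirty-second notes.
Convert each value to thirty-second notes: thirty-second tied to eighth (thirty-second + eighth) = 5; dotted quarter = 12; whole note = 32; half = 16; thirty-second tied to eighth (thirty-second + eighth) = 5; thirty-second rest = 1; dotted whole note = 48; thirty-second = 1; quarter note = 8.
Altogether 5 + 12 + 32 + 16 + 5 + 1 + 48 + 1 + 8 = 128.
128 ÷ 18 = 7 complete bars with 2 left over.

7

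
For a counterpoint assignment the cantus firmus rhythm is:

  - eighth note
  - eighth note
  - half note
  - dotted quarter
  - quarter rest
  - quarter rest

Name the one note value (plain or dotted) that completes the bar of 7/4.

The bar of 7/4 = 14 eighth notes.
Convert each value to eighth notes: eighth note = 1; eighth note = 1; half note = 4; dotted quarter = 3; quarter rest = 2; quarter rest = 2.
Total: 1 + 1 + 4 + 3 + 2 + 2 = 13.
Remaining: 14 − 13 = 1 eighth note, which is a eighth note.

eighth note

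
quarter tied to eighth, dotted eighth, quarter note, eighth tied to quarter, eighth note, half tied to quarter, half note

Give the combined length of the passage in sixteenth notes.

Express everything in sixteenth notes: quarter tied to eighth (quarter + eighth) = 6; dotted eighth = 3; quarter note = 4; eighth tied to quarter (eighth + quarter) = 6; eighth note = 2; half tied to quarter (half + quarter) = 12; half note = 8.
Total: 6 + 3 + 4 + 6 + 2 + 12 + 8 = 41 sixteenth notes.

41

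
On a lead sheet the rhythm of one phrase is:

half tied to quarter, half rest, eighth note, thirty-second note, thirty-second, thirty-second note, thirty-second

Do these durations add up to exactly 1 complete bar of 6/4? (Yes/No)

One bar of 6/4 = 48 thirty-second notes.
Each duration in thirty-second notes: half tied to quarter (half + quarter) = 24; half rest = 16; eighth note = 4; thirty-second note = 1; thirty-second = 1; thirty-second note = 1; thirty-second = 1.
Altogether 24 + 16 + 4 + 1 + 1 + 1 + 1 = 48.
48 equals 48, so the answer is Yes.

Yes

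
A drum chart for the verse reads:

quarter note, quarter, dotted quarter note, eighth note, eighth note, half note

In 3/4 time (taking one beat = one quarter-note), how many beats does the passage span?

One quarter-note beat = 2 eighth notes.
Convert each value to eighth notes: quarter note = 2; quarter = 2; dotted quarter note = 3; eighth note = 1; eighth note = 1; half note = 4.
Altogether 2 + 2 + 3 + 1 + 1 + 4 = 13.
13 ÷ 2 = 6.5 beats.

6.5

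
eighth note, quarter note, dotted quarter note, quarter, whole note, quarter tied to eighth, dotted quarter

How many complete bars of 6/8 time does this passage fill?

3

One bar of 6/8 = 6 eighth notes.
Convert each value to eighth notes: eighth note = 1; quarter note = 2; dotted quarter note = 3; quarter = 2; whole note = 8; quarter tied to eighth (quarter + eighth) = 3; dotted quarter = 3.
Total: 1 + 2 + 3 + 2 + 8 + 3 + 3 = 22.
22 ÷ 6 = 3 complete bars with 4 left over.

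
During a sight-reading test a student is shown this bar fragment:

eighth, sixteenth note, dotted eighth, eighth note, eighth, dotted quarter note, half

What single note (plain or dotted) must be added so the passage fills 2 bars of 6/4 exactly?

2 bars of 6/4 = 48 sixteenth notes.
In sixteenth notes: eighth = 2; sixteenth note = 1; dotted eighth = 3; eighth note = 2; eighth = 2; dotted quarter note = 6; half = 8.
Altogether 2 + 1 + 3 + 2 + 2 + 6 + 8 = 24.
Remaining: 48 − 24 = 24 sixteenth notes, which is a dotted whole note.

dotted whole note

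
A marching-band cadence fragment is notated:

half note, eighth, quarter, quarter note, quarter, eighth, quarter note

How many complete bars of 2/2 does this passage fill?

One bar of 2/2 = 8 eighth notes.
In eighth notes: half note = 4; eighth = 1; quarter = 2; quarter note = 2; quarter = 2; eighth = 1; quarter note = 2.
Altogether 4 + 1 + 2 + 2 + 2 + 1 + 2 = 14.
14 ÷ 8 = 1 complete bar with 6 left over.

1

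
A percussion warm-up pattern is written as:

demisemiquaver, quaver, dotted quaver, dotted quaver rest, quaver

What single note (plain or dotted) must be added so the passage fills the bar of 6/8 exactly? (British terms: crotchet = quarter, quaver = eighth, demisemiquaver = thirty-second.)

dotted sixteenth note

The bar of 6/8 = 24 thirty-second notes.
Express everything in thirty-second notes: demisemiquaver = 1; quaver = 4; dotted quaver = 6; dotted quaver rest = 6; quaver = 4.
Total: 1 + 4 + 6 + 6 + 4 = 21.
Remaining: 24 − 21 = 3 thirty-second notes, which is a dotted sixteenth note.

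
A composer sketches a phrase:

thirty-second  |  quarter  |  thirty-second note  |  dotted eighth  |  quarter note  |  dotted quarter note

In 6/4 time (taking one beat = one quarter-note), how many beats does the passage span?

4.5

One quarter-note beat = 8 thirty-second notes.
Each duration in thirty-second notes: thirty-second = 1; quarter = 8; thirty-second note = 1; dotted eighth = 6; quarter note = 8; dotted quarter note = 12.
Sum: 1 + 8 + 1 + 6 + 8 + 12 = 36.
36 ÷ 8 = 4.5 beats.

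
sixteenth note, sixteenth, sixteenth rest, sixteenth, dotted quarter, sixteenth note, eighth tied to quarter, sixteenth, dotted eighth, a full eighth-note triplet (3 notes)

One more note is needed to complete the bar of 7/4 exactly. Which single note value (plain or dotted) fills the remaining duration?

The bar of 7/4 = 28 sixteenth notes.
Working in sixteenth notes: sixteenth note = 1; sixteenth = 1; sixteenth rest = 1; sixteenth = 1; dotted quarter = 6; sixteenth note = 1; eighth tied to quarter (eighth + quarter) = 6; sixteenth = 1; dotted eighth = 3; a full eighth-note triplet (3 notes) (three triplet eighths span one quarter) = 4.
Altogether 1 + 1 + 1 + 1 + 6 + 1 + 6 + 1 + 3 + 4 = 25.
Remaining: 28 − 25 = 3 sixteenth notes, which is a dotted eighth note.

dotted eighth note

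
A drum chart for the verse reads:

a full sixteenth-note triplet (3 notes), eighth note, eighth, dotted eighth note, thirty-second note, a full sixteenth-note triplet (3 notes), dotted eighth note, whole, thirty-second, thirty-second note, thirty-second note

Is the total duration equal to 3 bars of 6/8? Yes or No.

One bar of 6/8 = 24 thirty-second notes, so 3 bars = 72.
In thirty-second notes: a full sixteenth-note triplet (3 notes) (three triplet sixteenths span one eighth) = 4; eighth note = 4; eighth = 4; dotted eighth note = 6; thirty-second note = 1; a full sixteenth-note triplet (3 notes) (three triplet sixteenths span one eighth) = 4; dotted eighth note = 6; whole = 32; thirty-second = 1; thirty-second note = 1; thirty-second note = 1.
Adding: 4 + 4 + 4 + 6 + 1 + 4 + 6 + 32 + 1 + 1 + 1 = 64.
64 falls short of 72, so the answer is No.

No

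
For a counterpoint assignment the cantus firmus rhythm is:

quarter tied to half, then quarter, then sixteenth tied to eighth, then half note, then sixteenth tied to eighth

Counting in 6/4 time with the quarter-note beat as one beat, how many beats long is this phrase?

7.5

One quarter-note beat = 4 sixteenth notes.
Each duration in sixteenth notes: quarter tied to half (quarter + half) = 12; quarter = 4; sixteenth tied to eighth (sixteenth + eighth) = 3; half note = 8; sixteenth tied to eighth (sixteenth + eighth) = 3.
Sum: 12 + 4 + 3 + 8 + 3 = 30.
30 ÷ 4 = 7.5 beats.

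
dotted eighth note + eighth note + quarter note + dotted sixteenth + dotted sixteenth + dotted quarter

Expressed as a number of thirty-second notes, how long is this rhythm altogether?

Each duration in thirty-second notes: dotted eighth note = 6; eighth note = 4; quarter note = 8; dotted sixteenth = 3; dotted sixteenth = 3; dotted quarter = 12.
Adding: 6 + 4 + 8 + 3 + 3 + 12 = 36 thirty-second notes.

36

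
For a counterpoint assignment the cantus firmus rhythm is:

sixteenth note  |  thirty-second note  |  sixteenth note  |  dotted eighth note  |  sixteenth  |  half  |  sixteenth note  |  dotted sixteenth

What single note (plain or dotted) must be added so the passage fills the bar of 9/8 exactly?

sixteenth note

The bar of 9/8 = 36 thirty-second notes.
Working in thirty-second notes: sixteenth note = 2; thirty-second note = 1; sixteenth note = 2; dotted eighth note = 6; sixteenth = 2; half = 16; sixteenth note = 2; dotted sixteenth = 3.
Total: 2 + 1 + 2 + 6 + 2 + 16 + 2 + 3 = 34.
Remaining: 36 − 34 = 2 thirty-second notes, which is a sixteenth note.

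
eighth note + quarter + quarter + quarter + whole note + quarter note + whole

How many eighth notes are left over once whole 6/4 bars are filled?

1

One bar of 6/4 = 12 eighth notes.
Express everything in eighth notes: eighth note = 1; quarter = 2; quarter = 2; quarter = 2; whole note = 8; quarter note = 2; whole = 8.
Sum: 1 + 2 + 2 + 2 + 8 + 2 + 8 = 25.
25 ÷ 12 = 2 complete bars with 1 eighth note remaining.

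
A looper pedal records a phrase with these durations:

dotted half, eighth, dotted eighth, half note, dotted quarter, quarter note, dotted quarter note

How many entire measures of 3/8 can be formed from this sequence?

One bar of 3/8 = 6 sixteenth notes.
Each duration in sixteenth notes: dotted half = 12; eighth = 2; dotted eighth = 3; half note = 8; dotted quarter = 6; quarter note = 4; dotted quarter note = 6.
Altogether 12 + 2 + 3 + 8 + 6 + 4 + 6 = 41.
41 ÷ 6 = 6 complete bars with 5 left over.

6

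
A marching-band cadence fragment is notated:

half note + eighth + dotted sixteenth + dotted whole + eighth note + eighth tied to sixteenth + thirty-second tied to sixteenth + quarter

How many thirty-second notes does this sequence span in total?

Working in thirty-second notes: half note = 16; eighth = 4; dotted sixteenth = 3; dotted whole = 48; eighth note = 4; eighth tied to sixteenth (eighth + sixteenth) = 6; thirty-second tied to sixteenth (thirty-second + sixteenth) = 3; quarter = 8.
Sum: 16 + 4 + 3 + 48 + 4 + 6 + 3 + 8 = 92 thirty-second notes.

92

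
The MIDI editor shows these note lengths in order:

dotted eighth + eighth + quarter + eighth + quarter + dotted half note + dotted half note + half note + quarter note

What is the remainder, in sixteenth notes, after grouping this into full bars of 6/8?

3

One bar of 6/8 = 12 sixteenth notes.
Express everything in sixteenth notes: dotted eighth = 3; eighth = 2; quarter = 4; eighth = 2; quarter = 4; dotted half note = 12; dotted half note = 12; half note = 8; quarter note = 4.
Adding: 3 + 2 + 4 + 2 + 4 + 12 + 12 + 8 + 4 = 51.
51 ÷ 12 = 4 complete bars with 3 sixteenth notes remaining.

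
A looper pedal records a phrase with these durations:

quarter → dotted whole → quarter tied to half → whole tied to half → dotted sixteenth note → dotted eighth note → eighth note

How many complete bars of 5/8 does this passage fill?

7

One bar of 5/8 = 20 thirty-second notes.
Convert each value to thirty-second notes: quarter = 8; dotted whole = 48; quarter tied to half (quarter + half) = 24; whole tied to half (whole + half) = 48; dotted sixteenth note = 3; dotted eighth note = 6; eighth note = 4.
Altogether 8 + 48 + 24 + 48 + 3 + 6 + 4 = 141.
141 ÷ 20 = 7 complete bars with 1 left over.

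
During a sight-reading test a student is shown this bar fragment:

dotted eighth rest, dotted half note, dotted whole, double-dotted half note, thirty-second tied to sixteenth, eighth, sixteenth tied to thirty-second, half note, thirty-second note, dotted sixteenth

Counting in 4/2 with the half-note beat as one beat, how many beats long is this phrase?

One half-note beat = 16 thirty-second notes.
Each duration in thirty-second notes: dotted eighth rest = 6; dotted half note = 24; dotted whole = 48; double-dotted half note = 28; thirty-second tied to sixteenth (thirty-second + sixteenth) = 3; eighth = 4; sixteenth tied to thirty-second (sixteenth + thirty-second) = 3; half note = 16; thirty-second note = 1; dotted sixteenth = 3.
Adding: 6 + 24 + 48 + 28 + 3 + 4 + 3 + 16 + 1 + 3 = 136.
136 ÷ 16 = 8.5 beats.

8.5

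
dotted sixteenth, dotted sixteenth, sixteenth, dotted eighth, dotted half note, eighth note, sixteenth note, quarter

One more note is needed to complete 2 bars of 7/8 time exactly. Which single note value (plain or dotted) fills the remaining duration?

2 bars of 7/8 = 56 thirty-second notes.
Convert each value to thirty-second notes: dotted sixteenth = 3; dotted sixteenth = 3; sixteenth = 2; dotted eighth = 6; dotted half note = 24; eighth note = 4; sixteenth note = 2; quarter = 8.
Adding: 3 + 3 + 2 + 6 + 24 + 4 + 2 + 8 = 52.
Remaining: 56 − 52 = 4 thirty-second notes, which is a eighth note.

eighth note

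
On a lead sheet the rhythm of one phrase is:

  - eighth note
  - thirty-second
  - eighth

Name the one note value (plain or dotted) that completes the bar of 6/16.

The bar of 6/16 = 12 thirty-second notes.
Express everything in thirty-second notes: eighth note = 4; thirty-second = 1; eighth = 4.
Sum: 4 + 1 + 4 = 9.
Remaining: 12 − 9 = 3 thirty-second notes, which is a dotted sixteenth note.

dotted sixteenth note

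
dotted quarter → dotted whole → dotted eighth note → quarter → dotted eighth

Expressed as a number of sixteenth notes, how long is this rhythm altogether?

40

Express everything in sixteenth notes: dotted quarter = 6; dotted whole = 24; dotted eighth note = 3; quarter = 4; dotted eighth = 3.
Adding: 6 + 24 + 3 + 4 + 3 = 40 sixteenth notes.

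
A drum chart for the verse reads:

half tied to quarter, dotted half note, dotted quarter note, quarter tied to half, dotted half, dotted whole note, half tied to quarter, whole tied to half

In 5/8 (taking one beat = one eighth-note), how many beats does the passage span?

One eighth-note beat = 2 sixteenth notes.
Express everything in sixteenth notes: half tied to quarter (half + quarter) = 12; dotted half note = 12; dotted quarter note = 6; quarter tied to half (quarter + half) = 12; dotted half = 12; dotted whole note = 24; half tied to quarter (half + quarter) = 12; whole tied to half (whole + half) = 24.
Sum: 12 + 12 + 6 + 12 + 12 + 24 + 12 + 24 = 114.
114 ÷ 2 = 57 beats.

57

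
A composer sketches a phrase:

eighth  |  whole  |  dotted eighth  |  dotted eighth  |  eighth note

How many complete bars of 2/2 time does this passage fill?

1

One bar of 2/2 = 16 sixteenth notes.
Convert each value to sixteenth notes: eighth = 2; whole = 16; dotted eighth = 3; dotted eighth = 3; eighth note = 2.
Sum: 2 + 16 + 3 + 3 + 2 = 26.
26 ÷ 16 = 1 complete bar with 10 left over.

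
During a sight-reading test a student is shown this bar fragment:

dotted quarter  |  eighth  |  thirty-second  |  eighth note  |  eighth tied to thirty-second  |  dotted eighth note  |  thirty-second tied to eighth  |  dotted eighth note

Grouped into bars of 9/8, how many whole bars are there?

1

One bar of 9/8 = 36 thirty-second notes.
Each duration in thirty-second notes: dotted quarter = 12; eighth = 4; thirty-second = 1; eighth note = 4; eighth tied to thirty-second (eighth + thirty-second) = 5; dotted eighth note = 6; thirty-second tied to eighth (thirty-second + eighth) = 5; dotted eighth note = 6.
Sum: 12 + 4 + 1 + 4 + 5 + 6 + 5 + 6 = 43.
43 ÷ 36 = 1 complete bar with 7 left over.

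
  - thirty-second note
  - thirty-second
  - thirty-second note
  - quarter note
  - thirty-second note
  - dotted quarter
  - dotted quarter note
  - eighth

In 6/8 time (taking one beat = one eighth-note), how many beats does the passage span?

One eighth-note beat = 4 thirty-second notes.
Express everything in thirty-second notes: thirty-second note = 1; thirty-second = 1; thirty-second note = 1; quarter note = 8; thirty-second note = 1; dotted quarter = 12; dotted quarter note = 12; eighth = 4.
Adding: 1 + 1 + 1 + 8 + 1 + 12 + 12 + 4 = 40.
40 ÷ 4 = 10 beats.

10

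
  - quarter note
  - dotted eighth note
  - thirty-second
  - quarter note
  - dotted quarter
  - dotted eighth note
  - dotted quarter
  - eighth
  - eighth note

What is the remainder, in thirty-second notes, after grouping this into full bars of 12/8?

One bar of 12/8 = 48 thirty-second notes.
Express everything in thirty-second notes: quarter note = 8; dotted eighth note = 6; thirty-second = 1; quarter note = 8; dotted quarter = 12; dotted eighth note = 6; dotted quarter = 12; eighth = 4; eighth note = 4.
Adding: 8 + 6 + 1 + 8 + 12 + 6 + 12 + 4 + 4 = 61.
61 ÷ 48 = 1 complete bar with 13 thirty-second notes remaining.

13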